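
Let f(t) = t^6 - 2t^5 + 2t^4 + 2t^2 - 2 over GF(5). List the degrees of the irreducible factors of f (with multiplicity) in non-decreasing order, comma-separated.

1, 2, 3

Roots in GF(5): f(0) = 3; f(1) = 1; f(2) = 3; f(3) = 1; f(4) = 0 → root.
Linear factors from roots: (t + 1).
Complete factorization: f(t) = (t + 1)·(t^2 - 2t - 1)·(t^3 - t^2 - t + 2).
Factor degrees with multiplicity: 1 + 2 + 3 = 6.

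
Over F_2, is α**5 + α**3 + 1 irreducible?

Yes

Write P(α) = α**5 + α**3 + 1.
Check for roots in F_2: P(0) = 1; P(1) = 1.
No roots, so no linear factors.
Monic irreducibles of degree 2 over GF(2): α**2 + α + 1.
None of them divide P (all give nonzero remainder).
No irreducible factor of degree ≤ 2 exists, so P is irreducible over GF(2).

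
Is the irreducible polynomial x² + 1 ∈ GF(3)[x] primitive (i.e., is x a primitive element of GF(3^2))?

No

Write f(x) = x² + 1.
|GF(3^2)^×| = 3^2 − 1 = 8. Prime factorization: 8 = 2^3.
f is primitive ⇔ x has order 8 in GF(3)[x]/(f), i.e. x^(8/q) ≠ 1 for each prime q | 8.
x^(4) mod f = 1
Since x^(4) = 1, the order of x divides 4 < 8; not primitive.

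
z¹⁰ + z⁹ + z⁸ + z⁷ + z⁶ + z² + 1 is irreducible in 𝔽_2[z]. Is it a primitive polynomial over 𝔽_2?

Write f(z) = z¹⁰ + z⁹ + z⁸ + z⁷ + z⁶ + z² + 1.
|GF(2^10)^×| = 2^10 − 1 = 1023. Prime factorization: 1023 = 3·11·31.
f is primitive ⇔ z has order 1023 in GF(2)[z]/(f), i.e. z^(1023/q) ≠ 1 for each prime q | 1023.
z^(341) mod f = 1
z^(93) mod f = z⁷ + z⁶ + z⁵ + z⁴ + 1.
z^(33) mod f = z⁷ + z³ + z² + z.
Since z^(341) = 1, the order of z divides 341 < 1023; not primitive.

No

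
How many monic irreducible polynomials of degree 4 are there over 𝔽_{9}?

The number of monic irreducibles of degree 4 over GF(9) is (1/4)·Σ_{d∣4} μ(4/d) 9^d.
Divisors of 4: 1, 2, 4; μ(4/d) for each: 0, -1, 1.
Σ = − 9^2 + 9^4 = 6480.
N = 6480/4 = 1620.

1620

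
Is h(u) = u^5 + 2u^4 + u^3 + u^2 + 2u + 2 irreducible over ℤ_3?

No

Check for roots in ℤ_3: h(0) = 2; h(1) = 0 → root; h(2) = 1.
h(1) = 0, so (u − 1) divides h(u); h is reducible.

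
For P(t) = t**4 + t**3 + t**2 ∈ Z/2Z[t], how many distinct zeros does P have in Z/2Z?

Evaluate at each of the 2 elements of Z/2Z:
P(0) = 0 → root; P(1) = 1.
Roots: {0}.

1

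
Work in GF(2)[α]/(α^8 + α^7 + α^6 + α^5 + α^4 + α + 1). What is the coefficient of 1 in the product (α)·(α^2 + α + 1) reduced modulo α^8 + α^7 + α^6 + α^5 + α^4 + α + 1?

Multiply in GF(2)[α]: (α)·(α^2 + α + 1) = α^3 + α^2 + α.
Reduced: α^3 + α^2 + α.

0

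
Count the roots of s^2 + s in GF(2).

2

Write P(s) = s^2 + s.
Evaluate at each of the 2 elements of GF(2):
P(0) = 0 → root; P(1) = 0 → root.
Roots: {0, 1}.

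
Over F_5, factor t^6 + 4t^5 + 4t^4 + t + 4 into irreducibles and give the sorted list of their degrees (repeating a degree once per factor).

Write f(t) = t^6 + 4t^5 + 4t^4 + t + 4.
Roots in F_5: f(0) = 4; f(1) = 4; f(2) = 2; f(3) = 2; f(4) = 4.
Complete factorization: f(t) = (t^6 + 4t^5 + 4t^4 + t + 4).
Factor degrees with multiplicity: 6 = 6.

6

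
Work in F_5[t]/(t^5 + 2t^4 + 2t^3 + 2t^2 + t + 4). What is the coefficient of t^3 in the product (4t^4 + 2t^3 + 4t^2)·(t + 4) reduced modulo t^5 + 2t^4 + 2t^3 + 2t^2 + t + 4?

Multiply in F_5[t]: (4t^4 + 2t^3 + 4t^2)·(t + 4) = 4t^5 + 3t^4 + 2t^3 + t^2.
Reduce using t^5 ≡ 3t^4 + 3t^3 + 3t^2 + 4t + 1 (mod t^5 + 2t^4 + 2t^3 + 2t^2 + t + 4).
Reduced: 4t^3 + 3t^2 + t + 4.

4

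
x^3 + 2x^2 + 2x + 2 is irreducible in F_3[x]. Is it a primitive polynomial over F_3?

Write f(x) = x^3 + 2x^2 + 2x + 2.
|GF(3^3)^×| = 3^3 − 1 = 26. Prime factorization: 26 = 2·13.
f is primitive ⇔ x has order 26 in GF(3)[x]/(f), i.e. x^(26/q) ≠ 1 for each prime q | 26.
x^(13) mod f = 1
x^(2) mod f = x^2.
Since x^(13) = 1, the order of x divides 13 < 26; not primitive.

No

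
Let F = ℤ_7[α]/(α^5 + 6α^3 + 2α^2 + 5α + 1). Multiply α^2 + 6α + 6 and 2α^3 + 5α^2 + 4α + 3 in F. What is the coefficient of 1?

2

Multiply in ℤ_7[α]: (α^2 + 6α + 6)·(2α^3 + 5α^2 + 4α + 3) = 2α^5 + 3α^4 + 4α^3 + α^2 + 4.
Reduce using α^5 ≡ α^3 + 5α^2 + 2α + 6 (mod α^5 + 6α^3 + 2α^2 + 5α + 1).
Reduced: 3α^4 + 6α^3 + 4α^2 + 4α + 2.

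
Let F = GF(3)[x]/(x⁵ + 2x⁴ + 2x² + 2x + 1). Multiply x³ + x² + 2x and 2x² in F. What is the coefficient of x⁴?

Multiply in GF(3)[x]: (x³ + x² + 2x)·(2x²) = 2x⁵ + 2x⁴ + x³.
Reduce using x⁵ ≡ x⁴ + x² + x + 2 (mod x⁵ + 2x⁴ + 2x² + 2x + 1).
Reduced: x⁴ + x³ + 2x² + 2x + 1.

1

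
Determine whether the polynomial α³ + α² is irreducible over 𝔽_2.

No

Write h(α) = α³ + α².
Check for roots in 𝔽_2: h(0) = 0 → root; h(1) = 0 → root.
h(0) = 0, so (α) divides h(α); h is reducible.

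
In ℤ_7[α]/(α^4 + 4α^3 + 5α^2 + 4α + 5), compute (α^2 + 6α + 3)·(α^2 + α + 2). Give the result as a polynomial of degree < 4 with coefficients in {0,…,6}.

Multiply in ℤ_7[α]: (α^2 + 6α + 3)·(α^2 + α + 2) = α^4 + 4α^2 + α + 6.
Reduce using α^4 ≡ 3α^3 + 2α^2 + 3α + 2 (mod α^4 + 4α^3 + 5α^2 + 4α + 5).
Reduced: 3α^3 + 6α^2 + 4α + 1.

3α^3 + 6α^2 + 4α + 1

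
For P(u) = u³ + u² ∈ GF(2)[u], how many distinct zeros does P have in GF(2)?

2

Evaluate at each of the 2 elements of GF(2):
P(0) = 0 → root; P(1) = 0 → root.
Roots: {0, 1}.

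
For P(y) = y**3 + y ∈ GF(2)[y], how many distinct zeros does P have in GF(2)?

2

Evaluate at each of the 2 elements of GF(2):
P(0) = 0 → root; P(1) = 0 → root.
Roots: {0, 1}.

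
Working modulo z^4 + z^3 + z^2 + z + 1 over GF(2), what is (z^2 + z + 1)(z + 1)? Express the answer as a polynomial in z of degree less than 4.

Multiply in GF(2)[z]: (z^2 + z + 1)·(z + 1) = z^3 + 1.
Reduced: z^3 + 1.

z^3 + 1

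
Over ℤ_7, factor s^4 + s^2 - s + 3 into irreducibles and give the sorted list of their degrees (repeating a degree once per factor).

1, 1, 2

Write f(s) = s^4 + s^2 - s + 3.
Linear factors from roots: (s - 2).
Complete factorization: f(s) = (s - 2)^2·(s^2 - 3s - 1).
Factor degrees with multiplicity: 1 + 1 + 2 = 4.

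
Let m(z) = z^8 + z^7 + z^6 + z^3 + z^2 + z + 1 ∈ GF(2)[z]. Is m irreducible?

Yes

Check for roots in GF(2): m(0) = 1; m(1) = 1.
No roots, so no linear factors.
Monic irreducibles of degree 2 over GF(2): z^2 + z + 1.
None of them divide m (all give nonzero remainder).
Monic irreducibles of degree 3 over GF(2): z^3 + z + 1, z^3 + z^2 + 1.
None of them divide m (all give nonzero remainder).
Monic irreducibles of degree 4 over GF(2): z^4 + z + 1, z^4 + z^3 + 1, z^4 + z^3 + z^2 + z + 1.
None of them divide m (all give nonzero remainder).
No irreducible factor of degree ≤ 4 exists, so m is irreducible over GF(2).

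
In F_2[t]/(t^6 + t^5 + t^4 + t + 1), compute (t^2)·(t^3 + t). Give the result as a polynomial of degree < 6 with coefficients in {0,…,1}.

Multiply in F_2[t]: (t^2)·(t^3 + t) = t^5 + t^3.
Reduced: t^5 + t^3.

t^5 + t^3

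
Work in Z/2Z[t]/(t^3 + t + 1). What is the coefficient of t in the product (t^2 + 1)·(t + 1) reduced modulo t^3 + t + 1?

0

Multiply in Z/2Z[t]: (t^2 + 1)·(t + 1) = t^3 + t^2 + t + 1.
Reduce using t^3 ≡ t + 1 (mod t^3 + t + 1).
Reduced: t^2.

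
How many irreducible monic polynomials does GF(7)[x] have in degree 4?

x^(7^4) − x is the product of all monic irreducibles of degree dividing 4; Möbius inversion gives N = (1/4) Σ μ(4/d)·7^d.
Divisors of 4: 1, 2, 4; μ(4/d) for each: 0, -1, 1.
Σ = − 7^2 + 7^4 = 2352.
N = 2352/4 = 588.

588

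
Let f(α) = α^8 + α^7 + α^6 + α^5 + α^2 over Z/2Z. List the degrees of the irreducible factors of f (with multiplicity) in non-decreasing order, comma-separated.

Roots in Z/2Z: f(0) = 0 → root; f(1) = 1.
Linear factors from roots: (α).
Complete factorization: f(α) = (α)^2·(α^2 + α + 1)·(α^4 + α + 1).
Factor degrees with multiplicity: 1 + 1 + 2 + 4 = 8.

1, 1, 2, 4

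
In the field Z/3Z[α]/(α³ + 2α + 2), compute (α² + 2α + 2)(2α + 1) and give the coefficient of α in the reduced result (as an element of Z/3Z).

Multiply in Z/3Z[α]: (α² + 2α + 2)·(2α + 1) = 2α³ + 2α² + 2.
Reduce using α³ ≡ α + 1 (mod α³ + 2α + 2).
Reduced: 2α² + 2α + 1.

2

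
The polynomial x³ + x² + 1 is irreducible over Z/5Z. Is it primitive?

No

Write f(x) = x³ + x² + 1.
|GF(5^3)^×| = 5^3 − 1 = 124. Prime factorization: 124 = 2^2·31.
f is primitive ⇔ x has order 124 in GF(5)[x]/(f), i.e. x^(124/q) ≠ 1 for each prime q | 124.
x^(62) mod f = 1
x^(4) mod f = x² + 4x + 1.
Since x^(62) = 1, the order of x divides 62 < 124; not primitive.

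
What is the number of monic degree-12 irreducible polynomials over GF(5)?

20343700

x^(5^12) − x is the product of all monic irreducibles of degree dividing 12; Möbius inversion gives N = (1/12) Σ μ(12/d)·5^d.
Divisors of 12: 1, 2, 3, 4, 6, 12; μ(12/d) for each: 0, 1, 0, -1, -1, 1.
Σ = 5^2 − 5^4 − 5^6 + 5^12 = 244124400.
N = 244124400/12 = 20343700.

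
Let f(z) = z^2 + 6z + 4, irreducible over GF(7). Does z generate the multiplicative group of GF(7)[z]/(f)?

No

|GF(7^2)^×| = 7^2 − 1 = 48. Prime factorization: 48 = 2^4·3.
f is primitive ⇔ z has order 48 in GF(7)[z]/(f), i.e. z^(48/q) ≠ 1 for each prime q | 48.
z^(24) mod f = 1
z^(16) mod f = 2.
Since z^(24) = 1, the order of z divides 24 < 48; not primitive.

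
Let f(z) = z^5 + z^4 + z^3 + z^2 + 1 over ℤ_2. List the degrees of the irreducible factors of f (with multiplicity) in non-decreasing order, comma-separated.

5

Roots in ℤ_2: f(0) = 1; f(1) = 1.
Complete factorization: f(z) = (z^5 + z^4 + z^3 + z^2 + 1).
Factor degrees with multiplicity: 5 = 5.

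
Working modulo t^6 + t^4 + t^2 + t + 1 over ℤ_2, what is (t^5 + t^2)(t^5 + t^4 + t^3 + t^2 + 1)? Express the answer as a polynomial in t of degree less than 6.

Multiply in ℤ_2[t]: (t^5 + t^2)·(t^5 + t^4 + t^3 + t^2 + 1) = t^10 + t^9 + t^8 + t^6 + t^4 + t^2.
Reduce using t^6 ≡ t^4 + t^2 + t + 1 (mod t^6 + t^4 + t^2 + t + 1).
Reduced: t^5 + t^4 + t.

t^5 + t^4 + t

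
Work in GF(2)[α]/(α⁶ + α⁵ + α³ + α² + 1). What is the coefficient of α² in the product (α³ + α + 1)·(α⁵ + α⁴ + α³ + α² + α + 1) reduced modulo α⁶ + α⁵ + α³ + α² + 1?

Multiply in GF(2)[α]: (α³ + α + 1)·(α⁵ + α⁴ + α³ + α² + α + 1) = α⁸ + α⁷ + α⁵ + α⁴ + α³ + 1.
Reduce using α⁶ ≡ α⁵ + α³ + α² + 1 (mod α⁶ + α⁵ + α³ + α² + 1).
Reduced: α³ + α² + 1.

1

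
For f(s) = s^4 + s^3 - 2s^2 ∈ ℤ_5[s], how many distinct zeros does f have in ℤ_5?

Evaluate at each of the 5 elements of ℤ_5:
f(0) = 0 → root; f(1) = 0 → root; f(2) = 1; f(3) = 0 → root; f(4) = 3.
Roots: {0, 1, 3}.

3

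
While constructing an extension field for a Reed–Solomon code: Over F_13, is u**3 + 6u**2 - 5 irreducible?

Write f(u) = u**3 + 6u**2 - 5.
Check each element of F_13 for a root: f(0)=8, f(1)=2, f(2)=1, f(3)=11, f(4)=12, f(5)=10, f(6)=11, f(7)=8, f(8)=7, f(9)=1, f(10)=9, f(11)=11, f(12)=0.
f(12) = 0, so (u − 12) divides f(u); f is reducible.

No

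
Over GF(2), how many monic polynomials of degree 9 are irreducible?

56

The number of monic irreducibles of degree 9 over GF(2) is (1/9)·Σ_{d∣9} μ(9/d) 2^d.
Divisors of 9: 1, 3, 9; μ(9/d) for each: 0, -1, 1.
Σ = − 2^3 + 2^9 = 504.
N = 504/9 = 56.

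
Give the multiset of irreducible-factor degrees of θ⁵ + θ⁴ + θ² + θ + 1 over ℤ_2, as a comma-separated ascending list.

5

Write g(θ) = θ⁵ + θ⁴ + θ² + θ + 1.
Roots in ℤ_2: g(0) = 1; g(1) = 1.
Complete factorization: g(θ) = (θ⁵ + θ⁴ + θ² + θ + 1).
Factor degrees with multiplicity: 5 = 5.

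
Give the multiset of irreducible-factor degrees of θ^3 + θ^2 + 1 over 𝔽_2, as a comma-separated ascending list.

3

Write f(θ) = θ^3 + θ^2 + 1.
Roots in 𝔽_2: f(0) = 1; f(1) = 1.
Complete factorization: f(θ) = (θ^3 + θ^2 + 1).
Factor degrees with multiplicity: 3 = 3.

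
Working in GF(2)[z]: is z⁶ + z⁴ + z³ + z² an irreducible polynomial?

No

Write m(z) = z⁶ + z⁴ + z³ + z².
Check for roots in GF(2): m(0) = 0 → root; m(1) = 0 → root.
m(0) = 0, so (z) divides m(z); m is reducible.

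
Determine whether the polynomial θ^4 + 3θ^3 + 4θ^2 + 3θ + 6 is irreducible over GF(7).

Yes

Write h(θ) = θ^4 + 3θ^3 + 4θ^2 + 3θ + 6.
Check for roots in GF(7): h(0) = 6; h(1) = 3; h(2) = 5; h(3) = 3; h(4) = 5; h(5) = 1; h(6) = 5.
No roots, so no linear factors.
Degree-2 irreducible divisors: test the 21 monic irreducibles of degree 2 over GF(7).
None of them divide h (all give nonzero remainder).
No irreducible factor of degree ≤ 2 exists, so h is irreducible over GF(7).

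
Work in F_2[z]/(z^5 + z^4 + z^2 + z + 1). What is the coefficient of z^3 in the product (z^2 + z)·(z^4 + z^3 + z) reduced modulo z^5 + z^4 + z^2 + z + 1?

Multiply in F_2[z]: (z^2 + z)·(z^4 + z^3 + z) = z^6 + z^4 + z^3 + z^2.
Reduce using z^5 ≡ z^4 + z^2 + z + 1 (mod z^5 + z^4 + z^2 + z + 1).
Reduced: z^2 + 1.

0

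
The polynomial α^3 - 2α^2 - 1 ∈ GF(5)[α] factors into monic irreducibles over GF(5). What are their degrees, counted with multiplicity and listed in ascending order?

Write f(α) = α^3 - 2α^2 - 1.
Roots in GF(5): f(0) = 4; f(1) = 3; f(2) = 4; f(3) = 3; f(4) = 1.
Complete factorization: f(α) = (α^3 - 2α^2 - 1).
Factor degrees with multiplicity: 3 = 3.

3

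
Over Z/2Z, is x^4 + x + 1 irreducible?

Write P(x) = x^4 + x + 1.
Check for roots in Z/2Z: P(0) = 1; P(1) = 1.
No roots, so no linear factors.
Monic irreducibles of degree 2 over GF(2): x^2 + x + 1.
None of them divide P (all give nonzero remainder).
No irreducible factor of degree ≤ 2 exists, so P is irreducible over GF(2).

Yes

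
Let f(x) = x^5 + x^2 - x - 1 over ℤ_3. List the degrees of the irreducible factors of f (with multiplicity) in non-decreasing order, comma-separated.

1, 1, 1, 2

Roots in ℤ_3: f(0) = 2; f(1) = 0 → root; f(2) = 0 → root.
Linear factors from roots: (x - 1), (x + 1).
Complete factorization: f(x) = (x + 1)·(x - 1)^2·(x^2 + x - 1).
Factor degrees with multiplicity: 1 + 1 + 1 + 2 = 5.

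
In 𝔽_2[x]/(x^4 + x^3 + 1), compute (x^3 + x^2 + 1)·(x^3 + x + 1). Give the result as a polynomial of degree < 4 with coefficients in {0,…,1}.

Multiply in 𝔽_2[x]: (x^3 + x^2 + 1)·(x^3 + x + 1) = x^6 + x^5 + x^4 + x^3 + x^2 + x + 1.
Reduce using x^4 ≡ x^3 + 1 (mod x^4 + x^3 + 1).
Reduced: x.

x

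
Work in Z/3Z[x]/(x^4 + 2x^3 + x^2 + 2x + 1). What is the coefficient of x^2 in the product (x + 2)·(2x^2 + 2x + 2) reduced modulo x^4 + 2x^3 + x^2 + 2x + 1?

0

Multiply in Z/3Z[x]: (x + 2)·(2x^2 + 2x + 2) = 2x^3 + 1.
Reduced: 2x^3 + 1.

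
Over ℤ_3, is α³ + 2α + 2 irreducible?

Write g(α) = α³ + 2α + 2.
Check for roots in ℤ_3: g(0) = 2; g(1) = 2; g(2) = 2.
No roots. A degree-3 polynomial over a field with no linear factor is irreducible.

Yes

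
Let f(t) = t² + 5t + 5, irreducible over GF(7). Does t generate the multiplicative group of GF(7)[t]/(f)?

|GF(7^2)^×| = 7^2 − 1 = 48. Prime factorization: 48 = 2^4·3.
f is primitive ⇔ t has order 48 in GF(7)[t]/(f), i.e. t^(48/q) ≠ 1 for each prime q | 48.
t^(24) mod f = 6.
t^(16) mod f = 4.
None equal 1, so t has full order 48; f is primitive.

Yes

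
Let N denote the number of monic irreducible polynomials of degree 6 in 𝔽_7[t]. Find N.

The number of monic irreducibles of degree 6 over GF(7) is (1/6)·Σ_{d∣6} μ(6/d) 7^d.
Divisors of 6: 1, 2, 3, 6; μ(6/d) for each: 1, -1, -1, 1.
Σ = 7^1 − 7^2 − 7^3 + 7^6 = 117264.
N = 117264/6 = 19544.

19544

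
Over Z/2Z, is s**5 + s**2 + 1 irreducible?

Write P(s) = s**5 + s**2 + 1.
Check for roots in Z/2Z: P(0) = 1; P(1) = 1.
No roots, so no linear factors.
Monic irreducibles of degree 2 over GF(2): s**2 + s + 1.
None of them divide P (all give nonzero remainder).
No irreducible factor of degree ≤ 2 exists, so P is irreducible over GF(2).

Yes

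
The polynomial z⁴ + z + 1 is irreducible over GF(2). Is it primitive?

Write f(z) = z⁴ + z + 1.
|GF(2^4)^×| = 2^4 − 1 = 15. Prime factorization: 15 = 3·5.
f is primitive ⇔ z has order 15 in GF(2)[z]/(f), i.e. z^(15/q) ≠ 1 for each prime q | 15.
z^(5) mod f = z² + z.
z^(3) mod f = z³.
None equal 1, so z has full order 15; f is primitive.

Yes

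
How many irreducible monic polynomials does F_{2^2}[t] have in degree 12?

The number of monic irreducibles of degree 12 over GF(4) is (1/12)·Σ_{d∣12} μ(12/d) 4^d.
Divisors of 12: 1, 2, 3, 4, 6, 12; μ(12/d) for each: 0, 1, 0, -1, -1, 1.
Σ = 4^2 − 4^4 − 4^6 + 4^12 = 16772880.
N = 16772880/12 = 1397740.

1397740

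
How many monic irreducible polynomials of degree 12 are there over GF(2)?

Gauss's count: N_{2}(12) = (1/12) Σ_{d|12} μ(12/d)·2^d.
Divisors of 12: 1, 2, 3, 4, 6, 12; μ(12/d) for each: 0, 1, 0, -1, -1, 1.
Σ = 2^2 − 2^4 − 2^6 + 2^12 = 4020.
N = 4020/12 = 335.

335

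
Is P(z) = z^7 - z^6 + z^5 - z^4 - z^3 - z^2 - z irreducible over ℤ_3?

Check for roots in ℤ_3: P(0) = 0 → root; P(1) = 0 → root; P(2) = 0 → root.
P(0) = 0, so (z) divides P(z); P is reducible.

No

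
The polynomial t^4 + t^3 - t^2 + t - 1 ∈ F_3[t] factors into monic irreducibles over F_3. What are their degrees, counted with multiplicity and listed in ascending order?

1, 3

Write h(t) = t^4 + t^3 - t^2 + t - 1.
Roots in F_3: h(0) = 2; h(1) = 1; h(2) = 0 → root.
Linear factors from roots: (t + 1).
Complete factorization: h(t) = (t + 1)·(t^3 - t - 1).
Factor degrees with multiplicity: 1 + 3 = 4.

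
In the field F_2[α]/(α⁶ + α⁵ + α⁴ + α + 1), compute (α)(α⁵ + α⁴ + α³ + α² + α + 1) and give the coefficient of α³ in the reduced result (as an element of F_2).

Multiply in F_2[α]: (α)·(α⁵ + α⁴ + α³ + α² + α + 1) = α⁶ + α⁵ + α⁴ + α³ + α² + α.
Reduce using α⁶ ≡ α⁵ + α⁴ + α + 1 (mod α⁶ + α⁵ + α⁴ + α + 1).
Reduced: α³ + α² + 1.

1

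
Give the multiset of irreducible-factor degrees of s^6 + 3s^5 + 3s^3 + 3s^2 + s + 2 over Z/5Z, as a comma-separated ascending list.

Write h(s) = s^6 + 3s^5 + 3s^3 + 3s^2 + s + 2.
Roots in Z/5Z: h(0) = 2; h(1) = 3; h(2) = 0 → root; h(3) = 1; h(4) = 4.
Linear factors from roots: (s + 3).
Complete factorization: h(s) = (s + 3)·(s^2 + s + 1)·(s^3 + 4s^2 + 4).
Factor degrees with multiplicity: 1 + 2 + 3 = 6.

1, 2, 3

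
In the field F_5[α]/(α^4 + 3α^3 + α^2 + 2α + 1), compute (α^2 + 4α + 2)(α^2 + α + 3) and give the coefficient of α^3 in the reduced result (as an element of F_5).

Multiply in F_5[α]: (α^2 + 4α + 2)·(α^2 + α + 3) = α^4 + 4α^2 + 4α + 1.
Reduce using α^4 ≡ 2α^3 + 4α^2 + 3α + 4 (mod α^4 + 3α^3 + α^2 + 2α + 1).
Reduced: 2α^3 + 3α^2 + 2α.

2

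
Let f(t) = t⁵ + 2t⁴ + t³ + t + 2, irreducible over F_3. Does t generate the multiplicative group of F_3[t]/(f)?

|GF(3^5)^×| = 3^5 − 1 = 242. Prime factorization: 242 = 2·11^2.
f is primitive ⇔ t has order 242 in GF(3)[t]/(f), i.e. t^(242/q) ≠ 1 for each prime q | 242.
t^(121) mod f = 1
t^(22) mod f = t⁴ + t³ + t² + 1.
Since t^(121) = 1, the order of t divides 121 < 242; not primitive.

No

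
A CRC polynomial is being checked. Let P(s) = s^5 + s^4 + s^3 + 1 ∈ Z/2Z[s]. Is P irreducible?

No

Check for roots in Z/2Z: P(0) = 1; P(1) = 0 → root.
P(1) = 0, so (s − 1) divides P(s); P is reducible.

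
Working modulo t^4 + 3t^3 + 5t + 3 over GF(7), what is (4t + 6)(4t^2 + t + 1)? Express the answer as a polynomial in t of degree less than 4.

2t^3 + 3t + 6

Multiply in GF(7)[t]: (4t + 6)·(4t^2 + t + 1) = 2t^3 + 3t + 6.
Reduced: 2t^3 + 3t + 6.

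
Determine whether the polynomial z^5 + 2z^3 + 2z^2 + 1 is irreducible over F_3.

No

Write m(z) = z^5 + 2z^3 + 2z^2 + 1.
Check for roots in F_3: m(0) = 1; m(1) = 0 → root; m(2) = 0 → root.
m(1) = 0, so (z − 1) divides m(z); m is reducible.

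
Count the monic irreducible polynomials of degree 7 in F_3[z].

Gauss's count: N_{3}(7) = (1/7) Σ_{d|7} μ(7/d)·3^d.
Divisors of 7: 1, 7; μ(7/d) for each: -1, 1.
Σ = − 3^1 + 3^7 = 2184.
N = 2184/7 = 312.

312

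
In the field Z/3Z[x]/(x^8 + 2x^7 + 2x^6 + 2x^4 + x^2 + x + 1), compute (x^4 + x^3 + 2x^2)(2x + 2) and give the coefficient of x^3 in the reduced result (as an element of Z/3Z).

Multiply in Z/3Z[x]: (x^4 + x^3 + 2x^2)·(2x + 2) = 2x^5 + x^4 + x^2.
Reduced: 2x^5 + x^4 + x^2.

0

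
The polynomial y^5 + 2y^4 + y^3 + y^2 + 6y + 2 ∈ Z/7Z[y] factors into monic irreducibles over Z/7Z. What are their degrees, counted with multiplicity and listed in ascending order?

Write h(y) = y^5 + 2y^4 + y^3 + y^2 + 6y + 2.
Linear factors from roots: (y + 2).
Complete factorization: h(y) = (y + 2)·(y^4 + y^2 + 6y + 1).
Factor degrees with multiplicity: 1 + 4 = 5.

1, 4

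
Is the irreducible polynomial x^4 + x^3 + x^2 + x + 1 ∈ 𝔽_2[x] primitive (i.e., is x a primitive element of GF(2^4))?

No

Write f(x) = x^4 + x^3 + x^2 + x + 1.
|GF(2^4)^×| = 2^4 − 1 = 15. Prime factorization: 15 = 3·5.
f is primitive ⇔ x has order 15 in GF(2)[x]/(f), i.e. x^(15/q) ≠ 1 for each prime q | 15.
x^(5) mod f = 1
x^(3) mod f = x^3.
Since x^(5) = 1, the order of x divides 5 < 15; not primitive.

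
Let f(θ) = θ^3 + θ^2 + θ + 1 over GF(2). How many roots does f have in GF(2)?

Evaluate at each of the 2 elements of GF(2):
f(0) = 1; f(1) = 0 → root.
Roots: {1}.

1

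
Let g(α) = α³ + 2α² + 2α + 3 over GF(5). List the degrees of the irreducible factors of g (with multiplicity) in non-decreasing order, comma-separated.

Roots in GF(5): g(0) = 3; g(1) = 3; g(2) = 3; g(3) = 4; g(4) = 2.
Complete factorization: g(α) = (α³ + 2α² + 2α + 3).
Factor degrees with multiplicity: 3 = 3.

3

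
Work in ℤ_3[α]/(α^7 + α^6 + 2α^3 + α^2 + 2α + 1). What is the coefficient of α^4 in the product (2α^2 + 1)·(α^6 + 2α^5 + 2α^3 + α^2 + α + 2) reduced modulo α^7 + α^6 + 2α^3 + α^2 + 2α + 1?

1

Multiply in ℤ_3[α]: (2α^2 + 1)·(α^6 + 2α^5 + 2α^3 + α^2 + α + 2) = 2α^8 + α^7 + α^6 + 2α^4 + α^3 + 2α^2 + α + 2.
Reduce using α^7 ≡ 2α^6 + α^3 + 2α^2 + α + 2 (mod α^7 + α^6 + 2α^3 + α^2 + 2α + 1).
Reduced: 2α^6 + α^4 + α^3 + 2α^2 + α.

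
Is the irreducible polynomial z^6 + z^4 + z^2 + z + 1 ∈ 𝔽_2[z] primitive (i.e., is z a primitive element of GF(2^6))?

Write f(z) = z^6 + z^4 + z^2 + z + 1.
|GF(2^6)^×| = 2^6 − 1 = 63. Prime factorization: 63 = 3^2·7.
f is primitive ⇔ z has order 63 in GF(2)[z]/(f), i.e. z^(63/q) ≠ 1 for each prime q | 63.
z^(21) mod f = 1
z^(9) mod f = z^4 + z^2 + z.
Since z^(21) = 1, the order of z divides 21 < 63; not primitive.

No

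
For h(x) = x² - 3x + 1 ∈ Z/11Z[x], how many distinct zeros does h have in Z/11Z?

2

Evaluate at each of the 11 elements of Z/11Z:
h(0) = 1; h(1) = 10; h(2) = 10; h(3) = 1; h(4) = 5; h(5) = 0 → root; h(6) = 8; h(7) = 7; h(8) = 8; h(9) = 0 → root; h(10) = 5.
Roots: {5, 9}.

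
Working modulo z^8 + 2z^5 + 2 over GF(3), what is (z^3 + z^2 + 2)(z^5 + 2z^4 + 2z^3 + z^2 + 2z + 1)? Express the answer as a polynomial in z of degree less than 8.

z^6 + z^4 + z^3 + z

Multiply in GF(3)[z]: (z^3 + z^2 + 2)·(z^5 + 2z^4 + 2z^3 + z^2 + 2z + 1) = z^8 + z^6 + 2z^5 + z^4 + z^3 + z + 2.
Reduce using z^8 ≡ z^5 + 1 (mod z^8 + 2z^5 + 2).
Reduced: z^6 + z^4 + z^3 + z.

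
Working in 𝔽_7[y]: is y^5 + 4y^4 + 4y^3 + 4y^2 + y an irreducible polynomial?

No

Write h(y) = y^5 + 4y^4 + 4y^3 + 4y^2 + y.
Check for roots in 𝔽_7: h(0) = 0 → root; h(1) = 0 → root; h(2) = 6; h(3) = 0 → root; h(4) = 6; h(5) = 0 → root; h(6) = 2.
h(0) = 0, so (y) divides h(y); h is reducible.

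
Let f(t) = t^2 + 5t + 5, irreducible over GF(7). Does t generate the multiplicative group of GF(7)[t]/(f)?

|GF(7^2)^×| = 7^2 − 1 = 48. Prime factorization: 48 = 2^4·3.
f is primitive ⇔ t has order 48 in GF(7)[t]/(f), i.e. t^(48/q) ≠ 1 for each prime q | 48.
t^(24) mod f = 6.
t^(16) mod f = 4.
None equal 1, so t has full order 48; f is primitive.

Yes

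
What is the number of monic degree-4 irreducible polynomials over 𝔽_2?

x^(2^4) − x is the product of all monic irreducibles of degree dividing 4; Möbius inversion gives N = (1/4) Σ μ(4/d)·2^d.
Divisors of 4: 1, 2, 4; μ(4/d) for each: 0, -1, 1.
Σ = − 2^2 + 2^4 = 12.
N = 12/4 = 3.

3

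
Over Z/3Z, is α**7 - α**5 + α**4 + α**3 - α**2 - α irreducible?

No

Write g(α) = α**7 - α**5 + α**4 + α**3 - α**2 - α.
Check for roots in Z/3Z: g(0) = 0 → root; g(1) = 0 → root; g(2) = 0 → root.
g(0) = 0, so (α) divides g(α); g is reducible.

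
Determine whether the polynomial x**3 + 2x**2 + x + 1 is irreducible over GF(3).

Yes

Write h(x) = x**3 + 2x**2 + x + 1.
Check for roots in GF(3): h(0) = 1; h(1) = 2; h(2) = 1.
No roots. A degree-3 polynomial over a field with no linear factor is irreducible.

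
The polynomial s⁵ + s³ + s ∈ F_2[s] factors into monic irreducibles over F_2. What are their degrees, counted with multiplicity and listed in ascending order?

Write h(s) = s⁵ + s³ + s.
Roots in F_2: h(0) = 0 → root; h(1) = 1.
Linear factors from roots: (s).
Complete factorization: h(s) = (s)·(s² + s + 1)^2.
Factor degrees with multiplicity: 1 + 2 + 2 = 5.

1, 2, 2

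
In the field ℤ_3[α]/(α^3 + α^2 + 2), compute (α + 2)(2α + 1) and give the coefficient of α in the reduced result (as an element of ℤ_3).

Multiply in ℤ_3[α]: (α + 2)·(2α + 1) = 2α^2 + 2α + 2.
Reduced: 2α^2 + 2α + 2.

2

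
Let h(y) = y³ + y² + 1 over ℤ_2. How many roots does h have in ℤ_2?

Evaluate at each of the 2 elements of ℤ_2:
h(0) = 1; h(1) = 1.
No element is a root.

0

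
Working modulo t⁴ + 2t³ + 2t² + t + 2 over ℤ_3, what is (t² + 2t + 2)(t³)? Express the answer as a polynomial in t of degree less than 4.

Multiply in ℤ_3[t]: (t² + 2t + 2)·(t³) = t⁵ + 2t⁴ + 2t³.
Reduce using t⁴ ≡ t³ + t² + 2t + 1 (mod t⁴ + 2t³ + 2t² + t + 2).
Reduced: 2t² + t.

2t^2 + t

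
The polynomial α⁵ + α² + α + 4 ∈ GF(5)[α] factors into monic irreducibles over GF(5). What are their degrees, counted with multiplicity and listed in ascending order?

5

Write g(α) = α⁵ + α² + α + 4.
Roots in GF(5): g(0) = 4; g(1) = 2; g(2) = 2; g(3) = 4; g(4) = 3.
Complete factorization: g(α) = (α⁵ + α² + α + 4).
Factor degrees with multiplicity: 5 = 5.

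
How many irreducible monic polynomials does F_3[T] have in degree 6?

Gauss's count: N_{3}(6) = (1/6) Σ_{d|6} μ(6/d)·3^d.
Divisors of 6: 1, 2, 3, 6; μ(6/d) for each: 1, -1, -1, 1.
Σ = 3^1 − 3^2 − 3^3 + 3^6 = 696.
N = 696/6 = 116.

116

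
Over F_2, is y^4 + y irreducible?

Write g(y) = y^4 + y.
Check for roots in F_2: g(0) = 0 → root; g(1) = 0 → root.
g(0) = 0, so (y) divides g(y); g is reducible.

No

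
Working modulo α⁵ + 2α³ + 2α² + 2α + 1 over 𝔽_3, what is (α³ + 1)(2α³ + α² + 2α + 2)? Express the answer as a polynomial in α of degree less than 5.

α^4 + α^3 + α^2 + α + 1

Multiply in 𝔽_3[α]: (α³ + 1)·(2α³ + α² + 2α + 2) = 2α⁶ + α⁵ + 2α⁴ + α³ + α² + 2α + 2.
Reduce using α⁵ ≡ α³ + α² + α + 2 (mod α⁵ + 2α³ + 2α² + 2α + 1).
Reduced: α⁴ + α³ + α² + α + 1.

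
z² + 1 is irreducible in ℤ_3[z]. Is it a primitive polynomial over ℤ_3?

No

Write f(z) = z² + 1.
|GF(3^2)^×| = 3^2 − 1 = 8. Prime factorization: 8 = 2^3.
f is primitive ⇔ z has order 8 in GF(3)[z]/(f), i.e. z^(8/q) ≠ 1 for each prime q | 8.
z^(4) mod f = 1
Since z^(4) = 1, the order of z divides 4 < 8; not primitive.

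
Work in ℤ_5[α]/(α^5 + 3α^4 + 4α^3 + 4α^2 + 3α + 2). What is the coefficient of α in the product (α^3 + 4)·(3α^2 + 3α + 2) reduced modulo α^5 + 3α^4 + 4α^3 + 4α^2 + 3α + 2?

Multiply in ℤ_5[α]: (α^3 + 4)·(3α^2 + 3α + 2) = 3α^5 + 3α^4 + 2α^3 + 2α^2 + 2α + 3.
Reduce using α^5 ≡ 2α^4 + α^3 + α^2 + 2α + 3 (mod α^5 + 3α^4 + 4α^3 + 4α^2 + 3α + 2).
Reduced: 4α^4 + 3α + 2.

3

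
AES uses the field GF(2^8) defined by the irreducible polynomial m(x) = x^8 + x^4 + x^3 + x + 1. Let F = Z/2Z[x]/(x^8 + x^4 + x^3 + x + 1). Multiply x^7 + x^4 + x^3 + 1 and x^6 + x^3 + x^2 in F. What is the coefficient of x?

0

Multiply in Z/2Z[x]: (x^7 + x^4 + x^3 + 1)·(x^6 + x^3 + x^2) = x^13 + x^7 + x^6 + x^5 + x^3 + x^2.
Reduce using x^8 ≡ x^4 + x^3 + x + 1 (mod x^8 + x^4 + x^3 + x + 1).
Reduced: x^7 + x^5 + 1.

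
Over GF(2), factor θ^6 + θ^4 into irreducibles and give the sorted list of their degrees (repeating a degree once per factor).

1, 1, 1, 1, 1, 1

Write f(θ) = θ^6 + θ^4.
Roots in GF(2): f(0) = 0 → root; f(1) = 0 → root.
Linear factors from roots: (θ), (θ + 1).
Complete factorization: f(θ) = (θ + 1)^2·(θ)^4.
Factor degrees with multiplicity: 1 + 1 + 1 + 1 + 1 + 1 = 6.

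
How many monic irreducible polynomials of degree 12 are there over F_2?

335

Gauss's count: N_{2}(12) = (1/12) Σ_{d|12} μ(12/d)·2^d.
Divisors of 12: 1, 2, 3, 4, 6, 12; μ(12/d) for each: 0, 1, 0, -1, -1, 1.
Σ = 2^2 − 2^4 − 2^6 + 2^12 = 4020.
N = 4020/12 = 335.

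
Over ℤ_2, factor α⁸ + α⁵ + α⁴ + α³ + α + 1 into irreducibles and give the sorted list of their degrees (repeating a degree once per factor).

1, 2, 2, 3

Write g(α) = α⁸ + α⁵ + α⁴ + α³ + α + 1.
Roots in ℤ_2: g(0) = 1; g(1) = 0 → root.
Linear factors from roots: (α + 1).
Complete factorization: g(α) = (α + 1)·(α² + α + 1)^2·(α³ + α² + 1).
Factor degrees with multiplicity: 1 + 2 + 2 + 3 = 8.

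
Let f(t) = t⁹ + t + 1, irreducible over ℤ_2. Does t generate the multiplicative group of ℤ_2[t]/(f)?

No

|GF(2^9)^×| = 2^9 − 1 = 511. Prime factorization: 511 = 7·73.
f is primitive ⇔ t has order 511 in GF(2)[t]/(f), i.e. t^(511/q) ≠ 1 for each prime q | 511.
t^(73) mod f = 1
t^(7) mod f = t⁷.
Since t^(73) = 1, the order of t divides 73 < 511; not primitive.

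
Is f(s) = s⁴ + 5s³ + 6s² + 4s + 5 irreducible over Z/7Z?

No

Check for roots in Z/7Z: f(0) = 5; f(1) = 0 → root; f(2) = 2; f(3) = 0 → root; f(4) = 0 → root; f(5) = 4; f(6) = 3.
f(1) = 0, so (s − 1) divides f(s); f is reducible.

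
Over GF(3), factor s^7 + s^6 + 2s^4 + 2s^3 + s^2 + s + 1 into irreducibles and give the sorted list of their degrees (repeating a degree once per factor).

1, 1, 2, 3

Write h(s) = s^7 + s^6 + 2s^4 + 2s^3 + s^2 + s + 1.
Roots in GF(3): h(0) = 1; h(1) = 0 → root; h(2) = 1.
Linear factors from roots: (s + 2).
Complete factorization: h(s) = (s + 2)^2·(s^2 + 2s + 2)·(s^3 + s^2 + s + 2).
Factor degrees with multiplicity: 1 + 1 + 2 + 3 = 7.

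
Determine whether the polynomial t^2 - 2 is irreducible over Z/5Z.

Write P(t) = t^2 - 2.
Check for roots in Z/5Z: P(0) = 3; P(1) = 4; P(2) = 2; P(3) = 2; P(4) = 4.
No roots. A degree-2 polynomial over a field with no linear factor is irreducible.

Yes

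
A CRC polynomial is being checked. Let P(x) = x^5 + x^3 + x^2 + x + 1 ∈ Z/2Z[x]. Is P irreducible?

Check for roots in Z/2Z: P(0) = 1; P(1) = 1.
No roots, so no linear factors.
Monic irreducibles of degree 2 over GF(2): x^2 + x + 1.
None of them divide P (all give nonzero remainder).
No irreducible factor of degree ≤ 2 exists, so P is irreducible over GF(2).

Yes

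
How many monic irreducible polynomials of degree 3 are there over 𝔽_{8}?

168

x^(8^3) − x is the product of all monic irreducibles of degree dividing 3; Möbius inversion gives N = (1/3) Σ μ(3/d)·8^d.
Divisors of 3: 1, 3; μ(3/d) for each: -1, 1.
Σ = − 8^1 + 8^3 = 504.
N = 504/3 = 168.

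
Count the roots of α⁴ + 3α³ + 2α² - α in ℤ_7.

Write h(α) = α⁴ + 3α³ + 2α² - α.
Evaluate at each of the 7 elements of ℤ_7:
h(0) = 0 → root; h(1) = 5; h(2) = 4; h(3) = 2; h(4) = 0 → root; h(5) = 2; h(6) = 1.
Roots: {0, 4}.

2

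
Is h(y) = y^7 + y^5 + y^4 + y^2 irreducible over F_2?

No

Check for roots in F_2: h(0) = 0 → root; h(1) = 0 → root.
h(0) = 0, so (y) divides h(y); h is reducible.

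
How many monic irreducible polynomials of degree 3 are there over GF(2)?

2

The number of monic irreducibles of degree 3 over GF(2) is (1/3)·Σ_{d∣3} μ(3/d) 2^d.
Divisors of 3: 1, 3; μ(3/d) for each: -1, 1.
Σ = − 2^1 + 2^3 = 6.
N = 6/3 = 2.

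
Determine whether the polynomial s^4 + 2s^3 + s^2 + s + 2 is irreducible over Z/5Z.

No

Write P(s) = s^4 + 2s^3 + s^2 + s + 2.
Check for roots in Z/5Z: P(0) = 2; P(1) = 2; P(2) = 0 → root; P(3) = 4; P(4) = 1.
P(2) = 0, so (s − 2) divides P(s); P is reducible.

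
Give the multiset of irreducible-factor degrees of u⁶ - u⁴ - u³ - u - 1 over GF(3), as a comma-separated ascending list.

Write f(u) = u⁶ - u⁴ - u³ - u - 1.
Roots in GF(3): f(0) = 2; f(1) = 0 → root; f(2) = 1.
Linear factors from roots: (u - 1).
Complete factorization: f(u) = (u - 1)·(u² + 1)·(u³ + u² - u + 1).
Factor degrees with multiplicity: 1 + 2 + 3 = 6.

1, 2, 3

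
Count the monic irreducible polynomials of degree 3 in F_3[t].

Gauss's count: N_{3}(3) = (1/3) Σ_{d|3} μ(3/d)·3^d.
Divisors of 3: 1, 3; μ(3/d) for each: -1, 1.
Σ = − 3^1 + 3^3 = 24.
N = 24/3 = 8.

8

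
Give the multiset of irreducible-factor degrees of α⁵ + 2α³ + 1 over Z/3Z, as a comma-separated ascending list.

2, 3

Write h(α) = α⁵ + 2α³ + 1.
Roots in Z/3Z: h(0) = 1; h(1) = 1; h(2) = 1.
Complete factorization: h(α) = (α² + 2α + 2)·(α³ + α² + α + 2).
Factor degrees with multiplicity: 2 + 3 = 5.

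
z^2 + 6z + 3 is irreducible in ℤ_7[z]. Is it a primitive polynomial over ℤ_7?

Yes

Write f(z) = z^2 + 6z + 3.
|GF(7^2)^×| = 7^2 − 1 = 48. Prime factorization: 48 = 2^4·3.
f is primitive ⇔ z has order 48 in GF(7)[z]/(f), i.e. z^(48/q) ≠ 1 for each prime q | 48.
z^(24) mod f = 6.
z^(16) mod f = 2.
None equal 1, so z has full order 48; f is primitive.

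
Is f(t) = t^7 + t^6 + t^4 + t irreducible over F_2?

No

Check for roots in F_2: f(0) = 0 → root; f(1) = 0 → root.
f(0) = 0, so (t) divides f(t); f is reducible.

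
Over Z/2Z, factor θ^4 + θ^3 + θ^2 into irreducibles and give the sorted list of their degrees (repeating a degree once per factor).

1, 1, 2

Write h(θ) = θ^4 + θ^3 + θ^2.
Roots in Z/2Z: h(0) = 0 → root; h(1) = 1.
Linear factors from roots: (θ).
Complete factorization: h(θ) = (θ)^2·(θ^2 + θ + 1).
Factor degrees with multiplicity: 1 + 1 + 2 = 4.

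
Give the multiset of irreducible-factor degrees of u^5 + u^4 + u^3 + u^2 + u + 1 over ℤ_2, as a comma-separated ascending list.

Write g(u) = u^5 + u^4 + u^3 + u^2 + u + 1.
Roots in ℤ_2: g(0) = 1; g(1) = 0 → root.
Linear factors from roots: (u + 1).
Complete factorization: g(u) = (u + 1)·(u^2 + u + 1)^2.
Factor degrees with multiplicity: 1 + 2 + 2 = 5.

1, 2, 2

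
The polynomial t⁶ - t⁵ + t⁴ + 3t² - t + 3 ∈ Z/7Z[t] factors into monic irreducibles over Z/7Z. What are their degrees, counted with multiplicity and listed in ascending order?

Write f(t) = t⁶ - t⁵ + t⁴ + 3t² - t + 3.
Complete factorization: f(t) = (t⁶ - t⁵ + t⁴ + 3t² - t + 3).
Factor degrees with multiplicity: 6 = 6.

6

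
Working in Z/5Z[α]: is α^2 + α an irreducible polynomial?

Write f(α) = α^2 + α.
Check for roots in Z/5Z: f(0) = 0 → root; f(1) = 2; f(2) = 1; f(3) = 2; f(4) = 0 → root.
f(0) = 0, so (α) divides f(α); f is reducible.

No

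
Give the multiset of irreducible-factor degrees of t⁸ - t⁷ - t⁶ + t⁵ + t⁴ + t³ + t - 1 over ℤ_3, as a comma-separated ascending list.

8

Write h(t) = t⁸ - t⁷ - t⁶ + t⁵ + t⁴ + t³ + t - 1.
Roots in ℤ_3: h(0) = 2; h(1) = 2; h(2) = 1.
Complete factorization: h(t) = (t⁸ - t⁷ - t⁶ + t⁵ + t⁴ + t³ + t - 1).
Factor degrees with multiplicity: 8 = 8.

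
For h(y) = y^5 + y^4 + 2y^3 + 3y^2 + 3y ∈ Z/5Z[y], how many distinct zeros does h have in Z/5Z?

Evaluate at each of the 5 elements of Z/5Z:
h(0) = 0 → root; h(1) = 0 → root; h(2) = 2; h(3) = 4; h(4) = 3.
Roots: {0, 1}.

2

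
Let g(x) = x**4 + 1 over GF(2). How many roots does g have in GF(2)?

Evaluate at each of the 2 elements of GF(2):
g(0) = 1; g(1) = 0 → root.
Roots: {1}.

1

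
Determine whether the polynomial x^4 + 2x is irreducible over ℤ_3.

No

Write h(x) = x^4 + 2x.
Check for roots in ℤ_3: h(0) = 0 → root; h(1) = 0 → root; h(2) = 2.
h(0) = 0, so (x) divides h(x); h is reducible.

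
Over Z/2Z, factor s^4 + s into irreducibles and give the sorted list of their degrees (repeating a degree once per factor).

Write g(s) = s^4 + s.
Roots in Z/2Z: g(0) = 0 → root; g(1) = 0 → root.
Linear factors from roots: (s), (s + 1).
Complete factorization: g(s) = (s)·(s + 1)·(s^2 + s + 1).
Factor degrees with multiplicity: 1 + 1 + 2 = 4.

1, 1, 2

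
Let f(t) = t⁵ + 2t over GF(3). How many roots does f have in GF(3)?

3

Evaluate at each of the 3 elements of GF(3):
f(0) = 0 → root; f(1) = 0 → root; f(2) = 0 → root.
Roots: {0, 1, 2}.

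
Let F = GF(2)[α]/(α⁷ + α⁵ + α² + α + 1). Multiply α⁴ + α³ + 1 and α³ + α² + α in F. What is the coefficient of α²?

0

Multiply in GF(2)[α]: (α⁴ + α³ + 1)·(α³ + α² + α) = α⁷ + α⁴ + α³ + α² + α.
Reduce using α⁷ ≡ α⁵ + α² + α + 1 (mod α⁷ + α⁵ + α² + α + 1).
Reduced: α⁵ + α⁴ + α³ + 1.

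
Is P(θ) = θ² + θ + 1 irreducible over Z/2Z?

Check for roots in Z/2Z: P(0) = 1; P(1) = 1.
No roots. A degree-2 polynomial over a field with no linear factor is irreducible.

Yes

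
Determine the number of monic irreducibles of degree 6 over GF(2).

By the necklace-counting formula, N_2(6) = (1/6) Σ_{d|6} μ(6/d)·2^d.
Divisors of 6: 1, 2, 3, 6; μ(6/d) for each: 1, -1, -1, 1.
Σ = 2^1 − 2^2 − 2^3 + 2^6 = 54.
N = 54/6 = 9.

9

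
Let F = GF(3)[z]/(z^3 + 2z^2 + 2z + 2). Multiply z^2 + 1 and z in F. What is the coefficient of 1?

1

Multiply in GF(3)[z]: (z^2 + 1)·(z) = z^3 + z.
Reduce using z^3 ≡ z^2 + z + 1 (mod z^3 + 2z^2 + 2z + 2).
Reduced: z^2 + 2z + 1.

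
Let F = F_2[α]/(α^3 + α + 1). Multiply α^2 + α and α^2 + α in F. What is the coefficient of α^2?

0

Multiply in F_2[α]: (α^2 + α)·(α^2 + α) = α^4 + α^2.
Reduce using α^3 ≡ α + 1 (mod α^3 + α + 1).
Reduced: α.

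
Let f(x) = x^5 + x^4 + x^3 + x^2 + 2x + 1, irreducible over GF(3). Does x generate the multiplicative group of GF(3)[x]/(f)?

|GF(3^5)^×| = 3^5 − 1 = 242. Prime factorization: 242 = 2·11^2.
f is primitive ⇔ x has order 242 in GF(3)[x]/(f), i.e. x^(242/q) ≠ 1 for each prime q | 242.
x^(121) mod f = 2.
x^(22) mod f = x^4 + x^2 + x + 2.
None equal 1, so x has full order 242; f is primitive.

Yes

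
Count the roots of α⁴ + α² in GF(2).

Write f(α) = α⁴ + α².
Evaluate at each of the 2 elements of GF(2):
f(0) = 0 → root; f(1) = 0 → root.
Roots: {0, 1}.

2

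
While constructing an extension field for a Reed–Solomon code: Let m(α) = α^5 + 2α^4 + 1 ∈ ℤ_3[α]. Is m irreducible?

Check for roots in ℤ_3: m(0) = 1; m(1) = 1; m(2) = 2.
No roots, so no linear factors.
Monic irreducibles of degree 2 over GF(3): α^2 + 1, α^2 + α + 2, α^2 + 2α + 2.
None of them divide m (all give nonzero remainder).
No irreducible factor of degree ≤ 2 exists, so m is irreducible over GF(3).

Yes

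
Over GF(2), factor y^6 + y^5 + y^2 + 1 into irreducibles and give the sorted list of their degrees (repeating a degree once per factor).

1, 2, 3

Write f(y) = y^6 + y^5 + y^2 + 1.
Roots in GF(2): f(0) = 1; f(1) = 0 → root.
Linear factors from roots: (y + 1).
Complete factorization: f(y) = (y + 1)·(y^2 + y + 1)·(y^3 + y^2 + 1).
Factor degrees with multiplicity: 1 + 2 + 3 = 6.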